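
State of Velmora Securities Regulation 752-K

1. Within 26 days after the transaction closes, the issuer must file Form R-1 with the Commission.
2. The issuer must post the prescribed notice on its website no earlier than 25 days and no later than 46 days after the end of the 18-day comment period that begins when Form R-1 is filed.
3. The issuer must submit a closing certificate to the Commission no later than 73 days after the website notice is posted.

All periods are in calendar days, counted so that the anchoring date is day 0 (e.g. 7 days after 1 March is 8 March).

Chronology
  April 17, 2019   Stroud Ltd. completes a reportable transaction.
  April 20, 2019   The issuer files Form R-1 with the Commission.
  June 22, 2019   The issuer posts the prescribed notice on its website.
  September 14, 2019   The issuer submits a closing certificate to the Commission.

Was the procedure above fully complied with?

No

(1) due by April 17, 2019 + 26 days = May 13, 2019; completed April 20, 2019, before the deadline.
(2) the permitted window runs from May 8, 2019 + 25 = June 2, 2019 to May 8, 2019 + 46 = June 23, 2019; done June 22, 2019 — within the window.
(3) due by June 22, 2019 + 73 days = September 3, 2019; September 14, 2019 misses that deadline by 11 days.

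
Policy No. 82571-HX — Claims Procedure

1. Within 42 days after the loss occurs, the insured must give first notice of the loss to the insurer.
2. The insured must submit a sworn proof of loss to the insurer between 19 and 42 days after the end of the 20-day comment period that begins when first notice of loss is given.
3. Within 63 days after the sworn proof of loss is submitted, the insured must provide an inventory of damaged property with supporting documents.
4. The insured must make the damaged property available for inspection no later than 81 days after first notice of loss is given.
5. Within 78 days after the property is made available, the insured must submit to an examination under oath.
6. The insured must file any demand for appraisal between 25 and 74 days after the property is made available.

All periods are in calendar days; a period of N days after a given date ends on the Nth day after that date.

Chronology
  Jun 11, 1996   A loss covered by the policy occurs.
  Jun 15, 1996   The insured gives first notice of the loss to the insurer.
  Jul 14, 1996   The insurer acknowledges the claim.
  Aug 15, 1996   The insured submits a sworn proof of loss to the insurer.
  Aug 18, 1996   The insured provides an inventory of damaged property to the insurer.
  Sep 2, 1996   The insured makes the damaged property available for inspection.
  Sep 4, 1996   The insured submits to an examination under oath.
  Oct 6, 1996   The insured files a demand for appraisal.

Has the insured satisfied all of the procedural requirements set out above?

Step 1: 42 days after Jun 11, 1996 (when the loss occurs) is Jul 23, 1996; Jun 15, 1996 is within that limit.
Step 2: the window is 19–42 days after Jul 5, 1996 (end of the 20-day comment period, which began when first notice of loss is given on Jun 15, 1996), so Jul 24, 1996 through Aug 16, 1996; done Aug 15, 1996 — within the window.
Step 3: 63 days after Aug 15, 1996 (when the sworn proof of loss is submitted) is Oct 17, 1996; done Aug 18, 1996 — timely.
Step 4: 81 days after Jun 15, 1996 (when first notice of loss is given) is Sep 4, 1996; completed Sep 2, 1996, before the deadline.
Step 5: 78 days after Sep 2, 1996 (when the property is made available) is Nov 19, 1996; Sep 4, 1996 is within that limit.
Step 6: the window is 25–74 days after Sep 2, 1996 (when the property is made available), so Sep 27, 1996 through Nov 15, 1996; Oct 6, 1996 falls inside that range.

Yes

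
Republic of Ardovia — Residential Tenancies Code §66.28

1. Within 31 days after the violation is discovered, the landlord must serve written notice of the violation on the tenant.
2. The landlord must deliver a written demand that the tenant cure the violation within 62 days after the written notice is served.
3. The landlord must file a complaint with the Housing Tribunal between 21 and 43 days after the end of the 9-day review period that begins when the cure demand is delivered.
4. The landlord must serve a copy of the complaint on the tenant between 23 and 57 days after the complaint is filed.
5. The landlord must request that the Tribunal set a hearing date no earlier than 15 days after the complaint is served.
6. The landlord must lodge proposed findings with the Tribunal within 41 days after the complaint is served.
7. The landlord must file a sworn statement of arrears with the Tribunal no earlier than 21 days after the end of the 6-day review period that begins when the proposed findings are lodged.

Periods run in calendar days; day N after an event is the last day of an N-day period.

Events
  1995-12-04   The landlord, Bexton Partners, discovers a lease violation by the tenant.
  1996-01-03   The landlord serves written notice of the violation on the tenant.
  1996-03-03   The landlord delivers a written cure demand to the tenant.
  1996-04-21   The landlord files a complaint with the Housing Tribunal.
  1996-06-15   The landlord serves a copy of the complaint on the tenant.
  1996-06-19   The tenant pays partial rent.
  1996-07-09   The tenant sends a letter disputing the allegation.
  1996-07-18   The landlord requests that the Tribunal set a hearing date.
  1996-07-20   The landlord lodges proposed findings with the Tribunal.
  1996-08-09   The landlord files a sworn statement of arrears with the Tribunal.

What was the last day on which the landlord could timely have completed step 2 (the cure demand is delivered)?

1996-03-05

Step 2 runs from 1996-01-03, when the written notice is served. 62 days after 1996-01-03 is 1996-03-05.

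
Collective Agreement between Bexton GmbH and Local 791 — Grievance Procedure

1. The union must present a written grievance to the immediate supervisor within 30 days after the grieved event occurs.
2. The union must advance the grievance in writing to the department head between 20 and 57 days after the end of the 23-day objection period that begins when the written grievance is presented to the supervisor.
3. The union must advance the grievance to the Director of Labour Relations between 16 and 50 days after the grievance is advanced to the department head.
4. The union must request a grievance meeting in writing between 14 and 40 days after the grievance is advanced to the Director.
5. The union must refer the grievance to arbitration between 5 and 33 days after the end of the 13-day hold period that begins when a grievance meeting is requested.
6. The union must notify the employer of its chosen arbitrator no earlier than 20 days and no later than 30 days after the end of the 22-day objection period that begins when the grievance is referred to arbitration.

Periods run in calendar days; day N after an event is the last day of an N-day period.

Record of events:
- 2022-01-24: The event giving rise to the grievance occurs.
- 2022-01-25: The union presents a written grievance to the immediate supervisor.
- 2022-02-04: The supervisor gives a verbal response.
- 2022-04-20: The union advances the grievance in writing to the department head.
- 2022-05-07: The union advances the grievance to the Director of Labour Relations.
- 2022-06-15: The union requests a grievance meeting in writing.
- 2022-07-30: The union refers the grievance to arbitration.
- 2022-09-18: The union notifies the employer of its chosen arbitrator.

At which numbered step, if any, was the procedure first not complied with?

Step 1 — counting 30 days from 2022-01-24 (when the grieved event occurs) gives a deadline of 2022-02-23; done 2022-01-25 — timely.
Step 2 — 20 and 57 days from 2022-02-17 (end of the 23-day objection period, which began when the written grievance is presented to the supervisor on 2022-01-25) are 2022-03-09 and 2022-04-15 respectively; 2022-04-20 is 5 days past the end of the window.
The procedure was therefore not followed at step 2.

Step 2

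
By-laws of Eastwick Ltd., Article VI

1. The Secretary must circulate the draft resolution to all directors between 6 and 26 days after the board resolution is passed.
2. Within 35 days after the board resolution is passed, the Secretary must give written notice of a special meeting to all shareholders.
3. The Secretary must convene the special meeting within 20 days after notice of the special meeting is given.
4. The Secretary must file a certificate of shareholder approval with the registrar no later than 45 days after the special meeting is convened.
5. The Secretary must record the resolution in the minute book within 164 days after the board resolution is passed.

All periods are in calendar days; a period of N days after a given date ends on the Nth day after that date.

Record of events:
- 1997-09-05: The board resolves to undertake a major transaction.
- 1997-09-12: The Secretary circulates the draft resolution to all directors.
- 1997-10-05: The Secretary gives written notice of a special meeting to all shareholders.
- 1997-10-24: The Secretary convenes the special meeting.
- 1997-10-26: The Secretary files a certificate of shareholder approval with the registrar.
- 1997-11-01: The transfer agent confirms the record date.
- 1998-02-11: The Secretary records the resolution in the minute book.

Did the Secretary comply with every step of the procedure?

Yes

Step 1: the window is 6–26 days after 1997-09-05 (when the board resolution is passed), so 1997-09-11 through 1997-10-01; done 1997-09-12 — within the window.
Step 2: 35 days after 1997-09-05 (when the board resolution is passed) is 1997-10-10; completed 1997-10-05, before the deadline.
Step 3: 20 days after 1997-10-05 (when notice of the special meeting is given) is 1997-10-25; completed 1997-10-24, before the deadline.
Step 4: 45 days after 1997-10-24 (when the special meeting is convened) is 1997-12-08; done 1997-10-26 — timely.
Step 5: 164 days after 1997-09-05 (when the board resolution is passed) is 1998-02-16; 1998-02-11 is within that limit.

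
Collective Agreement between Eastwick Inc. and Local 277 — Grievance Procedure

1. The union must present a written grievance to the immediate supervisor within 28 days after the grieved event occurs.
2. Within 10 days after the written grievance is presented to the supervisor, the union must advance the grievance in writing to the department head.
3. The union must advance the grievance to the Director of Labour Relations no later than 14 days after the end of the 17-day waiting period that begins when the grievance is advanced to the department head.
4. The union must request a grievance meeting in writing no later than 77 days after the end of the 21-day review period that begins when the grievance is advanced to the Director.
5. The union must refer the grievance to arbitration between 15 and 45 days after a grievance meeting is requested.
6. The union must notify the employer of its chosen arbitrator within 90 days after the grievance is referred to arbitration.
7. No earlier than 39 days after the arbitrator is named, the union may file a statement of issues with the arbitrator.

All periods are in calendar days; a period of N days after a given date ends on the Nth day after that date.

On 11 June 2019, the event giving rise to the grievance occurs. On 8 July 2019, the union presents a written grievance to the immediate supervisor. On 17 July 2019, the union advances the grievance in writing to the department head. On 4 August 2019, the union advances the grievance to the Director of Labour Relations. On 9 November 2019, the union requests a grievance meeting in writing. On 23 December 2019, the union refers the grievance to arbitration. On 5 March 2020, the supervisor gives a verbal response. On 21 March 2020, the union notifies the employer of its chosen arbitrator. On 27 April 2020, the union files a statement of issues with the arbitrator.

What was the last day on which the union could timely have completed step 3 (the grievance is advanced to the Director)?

17 August 2019

The grievance is advanced to the department head on 17 July 2019; the 17-day waiting period therefore ends 3 August 2019, and step 3 runs from that date. 14 days after 3 August 2019 is 17 August 2019.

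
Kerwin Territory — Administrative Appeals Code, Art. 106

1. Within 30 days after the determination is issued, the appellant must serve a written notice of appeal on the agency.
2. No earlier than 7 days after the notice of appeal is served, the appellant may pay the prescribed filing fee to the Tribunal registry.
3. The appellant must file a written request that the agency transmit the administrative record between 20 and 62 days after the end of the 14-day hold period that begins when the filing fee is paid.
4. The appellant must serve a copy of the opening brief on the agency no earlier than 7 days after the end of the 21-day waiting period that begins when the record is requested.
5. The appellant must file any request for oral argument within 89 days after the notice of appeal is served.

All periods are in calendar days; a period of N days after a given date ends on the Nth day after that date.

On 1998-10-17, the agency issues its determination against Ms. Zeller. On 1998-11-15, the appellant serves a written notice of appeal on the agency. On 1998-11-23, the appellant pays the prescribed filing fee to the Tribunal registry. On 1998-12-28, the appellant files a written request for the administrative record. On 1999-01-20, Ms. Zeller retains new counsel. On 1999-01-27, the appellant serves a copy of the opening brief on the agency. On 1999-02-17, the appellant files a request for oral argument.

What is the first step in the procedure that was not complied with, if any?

Step 1 — counting 30 days from 1998-10-17 (when the determination is issued) gives a deadline of 1998-11-16; completed 1998-11-15, before the deadline.
Step 2 — must wait 7 days from 1998-11-15 (when the notice of appeal is served), so not before 1998-11-22; done 1998-11-23 — permitted.
Step 3 — 20 and 62 days from 1998-12-07 (end of the 14-day hold period, which began when the filing fee is paid on 1998-11-23) are 1998-12-27 and 1999-02-07 respectively; done 1998-12-28, which is between those dates.
Step 4 — must wait 7 days from 1999-01-18 (end of the 21-day waiting period, which began when the record is requested on 1998-12-28), so not before 1999-01-25; done 1999-01-27, after the minimum wait.
Step 5 — counting 89 days from 1998-11-15 (when the notice of appeal is served) gives a deadline of 1999-02-12; not done until 1999-02-17, 5 days after the deadline.

Step 5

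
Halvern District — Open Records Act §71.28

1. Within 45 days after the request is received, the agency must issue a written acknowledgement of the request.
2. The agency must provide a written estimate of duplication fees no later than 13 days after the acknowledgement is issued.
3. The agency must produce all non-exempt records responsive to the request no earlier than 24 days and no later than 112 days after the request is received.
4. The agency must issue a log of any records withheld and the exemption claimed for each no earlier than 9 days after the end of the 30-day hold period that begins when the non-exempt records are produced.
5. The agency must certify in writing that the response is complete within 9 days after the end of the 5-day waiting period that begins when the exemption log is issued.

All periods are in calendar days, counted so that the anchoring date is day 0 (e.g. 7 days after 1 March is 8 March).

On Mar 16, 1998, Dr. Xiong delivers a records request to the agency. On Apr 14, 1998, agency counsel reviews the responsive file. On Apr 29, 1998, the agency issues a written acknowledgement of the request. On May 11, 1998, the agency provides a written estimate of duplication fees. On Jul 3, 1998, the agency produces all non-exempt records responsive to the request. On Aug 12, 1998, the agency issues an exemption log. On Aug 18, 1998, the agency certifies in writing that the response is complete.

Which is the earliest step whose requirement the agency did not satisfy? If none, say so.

(1) due by Mar 16, 1998 + 45 days = Apr 30, 1998; done Apr 29, 1998 — timely.
(2) due by Apr 29, 1998 + 13 days = May 12, 1998; completed May 11, 1998, before the deadline.
(3) the permitted window runs from Mar 16, 1998 + 24 = Apr 9, 1998 to Mar 16, 1998 + 112 = Jul 6, 1998; done Jul 3, 1998 — within the window.
(4) permitted from Aug 2, 1998 + 9 days = Aug 11, 1998 onward; Aug 12, 1998 is on or after that date.
(5) due by Aug 17, 1998 + 9 days = Aug 26, 1998; Aug 18, 1998 is within that limit.

None — every step was satisfied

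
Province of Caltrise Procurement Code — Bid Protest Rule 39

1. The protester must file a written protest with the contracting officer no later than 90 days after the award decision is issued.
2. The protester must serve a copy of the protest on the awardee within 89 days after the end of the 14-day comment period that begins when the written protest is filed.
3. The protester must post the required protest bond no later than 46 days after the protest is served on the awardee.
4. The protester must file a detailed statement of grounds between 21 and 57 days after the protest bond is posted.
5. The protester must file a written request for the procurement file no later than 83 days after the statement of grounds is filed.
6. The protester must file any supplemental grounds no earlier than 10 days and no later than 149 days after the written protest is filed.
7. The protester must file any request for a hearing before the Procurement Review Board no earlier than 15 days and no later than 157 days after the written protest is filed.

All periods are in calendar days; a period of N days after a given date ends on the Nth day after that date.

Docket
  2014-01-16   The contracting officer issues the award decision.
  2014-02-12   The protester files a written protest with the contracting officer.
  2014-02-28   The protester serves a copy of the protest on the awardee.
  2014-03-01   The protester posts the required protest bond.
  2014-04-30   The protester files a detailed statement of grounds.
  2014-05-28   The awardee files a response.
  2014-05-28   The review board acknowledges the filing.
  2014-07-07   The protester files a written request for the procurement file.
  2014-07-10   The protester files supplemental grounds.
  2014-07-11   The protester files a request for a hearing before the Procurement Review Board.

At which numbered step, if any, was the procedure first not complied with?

(1) due by 2014-01-16 + 90 days = 2014-04-16; 2014-02-12 is within that limit.
(2) due by 2014-02-26 + 89 days = 2014-05-26; completed 2014-02-28, before the deadline.
(3) due by 2014-02-28 + 46 days = 2014-04-15; done 2014-03-01 — timely.
(4) the permitted window runs from 2014-03-01 + 21 = 2014-03-22 to 2014-03-01 + 57 = 2014-04-27; 2014-04-30 is 3 days past the end of the window.

Step 4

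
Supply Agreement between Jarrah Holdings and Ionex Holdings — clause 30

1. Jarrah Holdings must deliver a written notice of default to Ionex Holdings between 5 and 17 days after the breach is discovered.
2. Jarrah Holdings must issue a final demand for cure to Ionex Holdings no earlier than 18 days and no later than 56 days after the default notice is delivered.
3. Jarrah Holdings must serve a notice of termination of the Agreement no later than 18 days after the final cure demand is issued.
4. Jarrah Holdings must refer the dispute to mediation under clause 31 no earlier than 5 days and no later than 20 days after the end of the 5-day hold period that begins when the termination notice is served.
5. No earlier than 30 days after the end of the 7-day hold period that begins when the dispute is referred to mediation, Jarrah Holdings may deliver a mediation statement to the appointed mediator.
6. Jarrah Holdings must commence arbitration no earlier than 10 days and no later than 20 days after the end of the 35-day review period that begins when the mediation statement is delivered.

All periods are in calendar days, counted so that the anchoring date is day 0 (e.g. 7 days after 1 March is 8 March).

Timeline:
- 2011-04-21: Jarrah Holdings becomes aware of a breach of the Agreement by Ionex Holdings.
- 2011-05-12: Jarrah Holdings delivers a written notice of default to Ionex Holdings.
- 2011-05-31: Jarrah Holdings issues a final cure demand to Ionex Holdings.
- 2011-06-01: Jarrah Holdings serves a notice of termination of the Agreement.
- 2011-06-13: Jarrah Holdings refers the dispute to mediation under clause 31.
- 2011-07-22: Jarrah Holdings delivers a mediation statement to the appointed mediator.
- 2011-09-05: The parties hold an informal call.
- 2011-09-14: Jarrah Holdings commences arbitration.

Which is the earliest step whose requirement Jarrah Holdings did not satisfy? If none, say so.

Step 1

Step 1 — 5 and 17 days from 2011-04-21 (when the breach is discovered) are 2011-04-26 and 2011-05-08 respectively; done 2011-05-12 — 4 days after the window closed.
The procedure was therefore not followed at step 1.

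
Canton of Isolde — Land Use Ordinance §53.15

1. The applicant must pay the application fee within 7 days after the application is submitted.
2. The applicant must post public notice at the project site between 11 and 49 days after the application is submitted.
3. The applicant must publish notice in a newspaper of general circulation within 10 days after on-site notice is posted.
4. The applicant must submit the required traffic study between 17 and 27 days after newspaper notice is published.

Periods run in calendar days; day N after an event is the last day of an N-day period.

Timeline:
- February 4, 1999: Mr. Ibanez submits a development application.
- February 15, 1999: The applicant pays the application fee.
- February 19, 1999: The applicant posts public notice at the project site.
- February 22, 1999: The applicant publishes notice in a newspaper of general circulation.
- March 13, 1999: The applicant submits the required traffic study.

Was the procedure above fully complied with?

No

Step 1: 7 days after February 4, 1999 (when the application is submitted) is February 11, 1999; not done until February 15, 1999, 4 days after the deadline.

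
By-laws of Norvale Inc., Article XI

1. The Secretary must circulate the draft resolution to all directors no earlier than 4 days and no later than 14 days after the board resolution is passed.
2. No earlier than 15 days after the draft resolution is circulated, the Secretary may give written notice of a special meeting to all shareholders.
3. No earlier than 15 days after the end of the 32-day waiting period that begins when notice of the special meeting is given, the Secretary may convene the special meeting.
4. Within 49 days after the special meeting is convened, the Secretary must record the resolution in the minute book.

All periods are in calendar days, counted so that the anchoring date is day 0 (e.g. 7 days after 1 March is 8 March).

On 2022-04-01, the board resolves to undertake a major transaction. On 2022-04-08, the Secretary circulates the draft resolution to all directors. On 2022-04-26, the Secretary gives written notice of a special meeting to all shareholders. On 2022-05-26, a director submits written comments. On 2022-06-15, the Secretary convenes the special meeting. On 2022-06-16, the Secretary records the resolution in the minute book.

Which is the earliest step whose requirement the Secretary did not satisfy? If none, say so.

Step 1 — 4 and 14 days from 2022-04-01 (when the board resolution is passed) are 2022-04-05 and 2022-04-15 respectively; 2022-04-08 falls inside that range.
Step 2 — must wait 15 days from 2022-04-08 (when the draft resolution is circulated), so not before 2022-04-23; done 2022-04-26, after the minimum wait.
Step 3 — must wait 15 days from 2022-05-28 (end of the 32-day waiting period, which began when notice of the special meeting is given on 2022-04-26), so not before 2022-06-12; done 2022-06-15 — permitted.
Step 4 — counting 49 days from 2022-06-15 (when the special meeting is convened) gives a deadline of 2022-08-03; done 2022-06-16 — timely.

None — every step was satisfied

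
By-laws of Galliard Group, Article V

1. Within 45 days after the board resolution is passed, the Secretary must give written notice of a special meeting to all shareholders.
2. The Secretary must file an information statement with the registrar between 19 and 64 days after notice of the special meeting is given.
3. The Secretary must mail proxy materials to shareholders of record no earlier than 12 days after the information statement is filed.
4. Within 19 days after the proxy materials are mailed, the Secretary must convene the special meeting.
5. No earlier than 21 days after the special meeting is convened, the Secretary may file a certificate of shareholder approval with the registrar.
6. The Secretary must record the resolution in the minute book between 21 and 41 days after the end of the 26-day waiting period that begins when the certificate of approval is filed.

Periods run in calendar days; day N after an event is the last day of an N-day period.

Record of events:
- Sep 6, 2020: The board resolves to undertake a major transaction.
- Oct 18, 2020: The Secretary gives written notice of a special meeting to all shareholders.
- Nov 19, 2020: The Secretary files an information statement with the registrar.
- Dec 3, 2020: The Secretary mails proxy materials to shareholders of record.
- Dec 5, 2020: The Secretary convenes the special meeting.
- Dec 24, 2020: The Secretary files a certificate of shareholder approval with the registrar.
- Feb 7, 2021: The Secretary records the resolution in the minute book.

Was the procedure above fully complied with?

Step 1: 45 days after Sep 6, 2020 (when the board resolution is passed) is Oct 21, 2020; Oct 18, 2020 is within that limit.
Step 2: the window is 19–64 days after Oct 18, 2020 (when notice of the special meeting is given), so Nov 6, 2020 through Dec 21, 2020; Nov 19, 2020 falls inside that range.
Step 3: the earliest permitted date is 12 days after Nov 19, 2020 (when the information statement is filed), i.e. Dec 1, 2020; Dec 3, 2020 is on or after that date.
Step 4: 19 days after Dec 3, 2020 (when the proxy materials are mailed) is Dec 22, 2020; Dec 5, 2020 is within that limit.
Step 5: the earliest permitted date is 21 days after Dec 5, 2020 (when the special meeting is convened), i.e. Dec 26, 2020; Dec 24, 2020 is 2 days before the earliest permitted date.

No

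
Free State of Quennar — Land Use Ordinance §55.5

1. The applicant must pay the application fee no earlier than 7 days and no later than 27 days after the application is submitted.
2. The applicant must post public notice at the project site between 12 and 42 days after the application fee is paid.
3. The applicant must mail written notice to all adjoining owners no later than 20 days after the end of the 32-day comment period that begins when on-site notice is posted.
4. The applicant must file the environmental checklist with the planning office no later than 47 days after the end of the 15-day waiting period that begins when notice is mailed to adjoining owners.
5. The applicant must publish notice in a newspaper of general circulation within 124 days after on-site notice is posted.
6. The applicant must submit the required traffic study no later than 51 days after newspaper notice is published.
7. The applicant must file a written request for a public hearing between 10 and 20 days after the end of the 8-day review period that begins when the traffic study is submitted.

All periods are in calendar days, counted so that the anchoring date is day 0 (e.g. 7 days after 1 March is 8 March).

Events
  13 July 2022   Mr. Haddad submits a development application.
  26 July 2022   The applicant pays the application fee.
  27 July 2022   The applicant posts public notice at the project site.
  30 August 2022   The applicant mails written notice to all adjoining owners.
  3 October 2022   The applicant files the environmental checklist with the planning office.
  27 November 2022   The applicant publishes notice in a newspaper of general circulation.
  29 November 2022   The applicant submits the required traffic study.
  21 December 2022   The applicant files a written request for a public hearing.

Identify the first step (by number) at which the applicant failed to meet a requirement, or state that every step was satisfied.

Step 2

(1) the permitted window runs from 13 July 2022 + 7 = 20 July 2022 to 13 July 2022 + 27 = 9 August 2022; done 26 July 2022, which is between those dates.
(2) the permitted window runs from 26 July 2022 + 12 = 7 August 2022 to 26 July 2022 + 42 = 6 September 2022; done 27 July 2022 — 11 days before the window opened.
The procedure was therefore not followed at step 2.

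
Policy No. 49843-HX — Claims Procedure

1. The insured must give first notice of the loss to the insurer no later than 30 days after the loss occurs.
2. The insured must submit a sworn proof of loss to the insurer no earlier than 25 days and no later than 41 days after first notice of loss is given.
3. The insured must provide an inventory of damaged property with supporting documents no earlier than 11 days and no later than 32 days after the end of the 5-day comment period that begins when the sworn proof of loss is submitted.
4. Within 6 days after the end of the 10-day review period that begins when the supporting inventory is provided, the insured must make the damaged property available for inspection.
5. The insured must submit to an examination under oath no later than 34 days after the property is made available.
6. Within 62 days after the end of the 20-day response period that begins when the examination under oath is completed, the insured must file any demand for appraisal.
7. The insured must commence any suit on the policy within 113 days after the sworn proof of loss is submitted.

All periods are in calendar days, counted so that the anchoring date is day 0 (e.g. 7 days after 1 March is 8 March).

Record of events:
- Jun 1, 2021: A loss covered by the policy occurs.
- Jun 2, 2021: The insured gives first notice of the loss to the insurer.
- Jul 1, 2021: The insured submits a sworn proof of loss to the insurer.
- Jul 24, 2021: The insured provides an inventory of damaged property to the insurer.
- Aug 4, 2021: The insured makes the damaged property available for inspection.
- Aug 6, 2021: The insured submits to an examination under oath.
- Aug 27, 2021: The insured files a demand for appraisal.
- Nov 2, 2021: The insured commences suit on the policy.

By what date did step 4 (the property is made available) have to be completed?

The supporting inventory is provided on Jul 24, 2021; the 10-day review period therefore ends Aug 3, 2021, and step 4 runs from that date. 6 days after Aug 3, 2021 is Aug 9, 2021.

Aug 9, 2021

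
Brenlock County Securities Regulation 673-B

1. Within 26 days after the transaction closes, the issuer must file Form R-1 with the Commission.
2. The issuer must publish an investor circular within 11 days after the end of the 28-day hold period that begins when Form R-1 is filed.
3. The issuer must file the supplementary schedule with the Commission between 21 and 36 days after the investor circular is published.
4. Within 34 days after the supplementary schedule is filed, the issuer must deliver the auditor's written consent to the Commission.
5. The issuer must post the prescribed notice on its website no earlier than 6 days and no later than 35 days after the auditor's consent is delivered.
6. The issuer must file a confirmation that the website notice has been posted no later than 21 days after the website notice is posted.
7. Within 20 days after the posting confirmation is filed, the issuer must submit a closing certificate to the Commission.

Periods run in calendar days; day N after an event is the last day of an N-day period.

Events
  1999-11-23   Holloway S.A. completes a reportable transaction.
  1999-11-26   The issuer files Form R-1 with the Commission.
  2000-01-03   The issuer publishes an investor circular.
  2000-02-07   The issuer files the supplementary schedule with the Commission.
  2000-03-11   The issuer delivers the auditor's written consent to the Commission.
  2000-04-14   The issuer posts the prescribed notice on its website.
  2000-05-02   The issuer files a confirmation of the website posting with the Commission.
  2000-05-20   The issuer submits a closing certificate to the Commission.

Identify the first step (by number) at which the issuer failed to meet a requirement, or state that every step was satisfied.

Step 1 — counting 26 days from 1999-11-23 (when the transaction closes) gives a deadline of 1999-12-19; completed 1999-11-26, before the deadline.
Step 2 — counting 11 days from 1999-12-24 (end of the 28-day hold period, which began when Form R-1 is filed on 1999-11-26) gives a deadline of 2000-01-04; 2000-01-03 is within that limit.
Step 3 — 21 and 36 days from 2000-01-03 (when the investor circular is published) are 2000-01-24 and 2000-02-08 respectively; done 2000-02-07 — within the window.
Step 4 — counting 34 days from 2000-02-07 (when the supplementary schedule is filed) gives a deadline of 2000-03-12; 2000-03-11 is within that limit.
Step 5 — 6 and 35 days from 2000-03-11 (when the auditor's consent is delivered) are 2000-03-17 and 2000-04-15 respectively; 2000-04-14 falls inside that range.
Step 6 — counting 21 days from 2000-04-14 (when the website notice is posted) gives a deadline of 2000-05-05; done 2000-05-02 — timely.
Step 7 — counting 20 days from 2000-05-02 (when the posting confirmation is filed) gives a deadline of 2000-05-22; completed 2000-05-20, before the deadline.

None — every step was satisfied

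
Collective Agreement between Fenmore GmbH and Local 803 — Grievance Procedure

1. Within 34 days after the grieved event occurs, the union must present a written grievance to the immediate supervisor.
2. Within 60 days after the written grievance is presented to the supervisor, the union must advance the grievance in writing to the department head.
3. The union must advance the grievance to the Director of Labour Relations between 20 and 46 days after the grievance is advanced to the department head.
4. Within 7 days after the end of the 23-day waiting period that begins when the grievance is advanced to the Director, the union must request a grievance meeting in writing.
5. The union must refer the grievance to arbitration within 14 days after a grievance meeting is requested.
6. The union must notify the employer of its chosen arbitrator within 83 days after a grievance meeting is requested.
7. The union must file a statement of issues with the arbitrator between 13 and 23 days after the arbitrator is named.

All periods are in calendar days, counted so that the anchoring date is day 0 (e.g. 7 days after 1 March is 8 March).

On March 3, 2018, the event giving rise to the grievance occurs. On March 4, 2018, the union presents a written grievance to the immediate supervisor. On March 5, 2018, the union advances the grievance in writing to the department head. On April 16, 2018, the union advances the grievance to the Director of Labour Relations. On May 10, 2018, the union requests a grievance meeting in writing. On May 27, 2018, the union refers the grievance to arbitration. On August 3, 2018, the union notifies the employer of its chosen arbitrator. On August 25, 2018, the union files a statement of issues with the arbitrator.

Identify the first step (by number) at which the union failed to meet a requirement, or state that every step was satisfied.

Step 1 — counting 34 days from March 3, 2018 (when the grieved event occurs) gives a deadline of April 6, 2018; March 4, 2018 is within that limit.
Step 2 — counting 60 days from March 4, 2018 (when the written grievance is presented to the supervisor) gives a deadline of May 3, 2018; March 5, 2018 is within that limit.
Step 3 — 20 and 46 days from March 5, 2018 (when the grievance is advanced to the department head) are March 25, 2018 and April 20, 2018 respectively; April 16, 2018 falls inside that range.
Step 4 — counting 7 days from May 9, 2018 (end of the 23-day waiting period, which began when the grievance is advanced to the Director on April 16, 2018) gives a deadline of May 16, 2018; completed May 10, 2018, before the deadline.
Step 5 — counting 14 days from May 10, 2018 (when a grievance meeting is requested) gives a deadline of May 24, 2018; done May 27, 2018 — 3 days late.
Later steps need not be reached.

Step 5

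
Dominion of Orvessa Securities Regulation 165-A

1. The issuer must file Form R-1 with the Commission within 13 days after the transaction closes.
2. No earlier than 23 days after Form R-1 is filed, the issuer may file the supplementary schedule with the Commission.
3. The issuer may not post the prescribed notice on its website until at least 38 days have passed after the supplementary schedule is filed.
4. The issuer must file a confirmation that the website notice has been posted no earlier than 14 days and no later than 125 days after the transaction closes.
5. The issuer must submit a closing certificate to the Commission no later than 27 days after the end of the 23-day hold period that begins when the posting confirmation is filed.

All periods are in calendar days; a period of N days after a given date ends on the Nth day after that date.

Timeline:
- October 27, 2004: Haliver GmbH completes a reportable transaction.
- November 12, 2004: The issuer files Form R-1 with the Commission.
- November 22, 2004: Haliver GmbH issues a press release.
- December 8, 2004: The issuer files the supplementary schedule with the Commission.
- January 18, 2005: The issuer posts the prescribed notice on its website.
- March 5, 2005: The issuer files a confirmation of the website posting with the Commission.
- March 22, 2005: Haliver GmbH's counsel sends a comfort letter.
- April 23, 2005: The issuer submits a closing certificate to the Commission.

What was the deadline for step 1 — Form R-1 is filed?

Step 1 runs from October 27, 2004, when the transaction closes. 13 days after October 27, 2004 is November 9, 2004.

November 9, 2004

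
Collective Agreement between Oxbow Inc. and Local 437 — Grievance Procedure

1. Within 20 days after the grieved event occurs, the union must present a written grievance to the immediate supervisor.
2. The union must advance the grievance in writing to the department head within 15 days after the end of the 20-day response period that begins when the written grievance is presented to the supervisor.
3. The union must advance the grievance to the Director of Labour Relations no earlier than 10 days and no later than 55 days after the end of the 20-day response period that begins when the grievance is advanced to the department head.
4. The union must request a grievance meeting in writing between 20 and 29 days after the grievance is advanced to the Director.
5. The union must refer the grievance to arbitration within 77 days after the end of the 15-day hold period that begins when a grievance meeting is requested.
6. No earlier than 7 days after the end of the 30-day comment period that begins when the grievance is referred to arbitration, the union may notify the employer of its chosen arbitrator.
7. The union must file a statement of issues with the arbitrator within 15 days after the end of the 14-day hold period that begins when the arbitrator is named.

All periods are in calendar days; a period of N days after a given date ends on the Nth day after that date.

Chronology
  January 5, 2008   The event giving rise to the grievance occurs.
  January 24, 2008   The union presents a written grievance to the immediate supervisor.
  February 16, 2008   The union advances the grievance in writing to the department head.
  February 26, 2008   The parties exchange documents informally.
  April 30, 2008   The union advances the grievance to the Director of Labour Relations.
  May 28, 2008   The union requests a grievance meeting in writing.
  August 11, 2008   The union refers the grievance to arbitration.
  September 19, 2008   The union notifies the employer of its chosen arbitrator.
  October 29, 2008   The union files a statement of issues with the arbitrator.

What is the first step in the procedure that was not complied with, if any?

Step 1: 20 days after January 5, 2008 (when the grieved event occurs) is January 25, 2008; January 24, 2008 is within that limit.
Step 2: 15 days after February 13, 2008 (end of the 20-day response period, which began when the written grievance is presented to the supervisor on January 24, 2008) is February 28, 2008; completed February 16, 2008, before the deadline.
Step 3: the window is 10–55 days after March 7, 2008 (end of the 20-day response period, which began when the grievance is advanced to the department head on February 16, 2008), so March 17, 2008 through May 1, 2008; done April 30, 2008, which is between those dates.
Step 4: the window is 20–29 days after April 30, 2008 (when the grievance is advanced to the Director), so May 20, 2008 through May 29, 2008; done May 28, 2008 — within the window.
Step 5: 77 days after June 12, 2008 (end of the 15-day hold period, which began when a grievance meeting is requested on May 28, 2008) is August 28, 2008; done August 11, 2008 — timely.
Step 6: the earliest permitted date is 7 days after September 10, 2008 (end of the 30-day comment period, which began when the grievance is referred to arbitration on August 11, 2008), i.e. September 17, 2008; done September 19, 2008, after the minimum wait.
Step 7: 15 days after October 3, 2008 (end of the 14-day hold period, which began when the arbitrator is named on September 19, 2008) is October 18, 2008; October 29, 2008 misses that deadline by 11 days.
The procedure was therefore not followed at step 7.

Step 7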